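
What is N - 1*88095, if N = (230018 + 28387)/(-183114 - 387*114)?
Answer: -6672753815/75744 ≈ -88096.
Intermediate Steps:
N = -86135/75744 (N = 258405/(-183114 - 44118) = 258405/(-227232) = 258405*(-1/227232) = -86135/75744 ≈ -1.1372)
N - 1*88095 = -86135/75744 - 1*88095 = -86135/75744 - 88095 = -6672753815/75744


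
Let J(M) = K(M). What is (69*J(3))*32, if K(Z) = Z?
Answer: 6624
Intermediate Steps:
J(M) = M
(69*J(3))*32 = (69*3)*32 = 207*32 = 6624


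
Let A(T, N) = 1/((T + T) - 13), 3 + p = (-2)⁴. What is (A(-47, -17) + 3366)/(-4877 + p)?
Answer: -360161/520448 ≈ -0.69202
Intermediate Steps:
p = 13 (p = -3 + (-2)⁴ = -3 + 16 = 13)
A(T, N) = 1/(-13 + 2*T) (A(T, N) = 1/(2*T - 13) = 1/(-13 + 2*T))
(A(-47, -17) + 3366)/(-4877 + p) = (1/(-13 + 2*(-47)) + 3366)/(-4877 + 13) = (1/(-13 - 94) + 3366)/(-4864) = (1/(-107) + 3366)*(-1/4864) = (-1/107 + 3366)*(-1/4864) = (360161/107)*(-1/4864) = -360161/520448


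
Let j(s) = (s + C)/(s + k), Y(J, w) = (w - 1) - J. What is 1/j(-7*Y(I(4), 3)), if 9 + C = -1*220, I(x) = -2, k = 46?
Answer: -18/257 ≈ -0.070039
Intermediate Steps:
C = -229 (C = -9 - 1*220 = -9 - 220 = -229)
Y(J, w) = -1 + w - J (Y(J, w) = (-1 + w) - J = -1 + w - J)
j(s) = (-229 + s)/(46 + s) (j(s) = (s - 229)/(s + 46) = (-229 + s)/(46 + s))
1/j(-7*Y(I(4), 3)) = 1/((-229 - 7*(-1 + 3 - 1*(-2)))/(46 - 7*(-1 + 3 - 1*(-2)))) = 1/((-229 - 7*(-1 + 3 + 2))/(46 - 7*(-1 + 3 + 2))) = 1/((-229 - 7*4)/(46 - 7*4)) = 1/((-229 - 28)/(46 - 28)) = 1/(-257/18) = -18/257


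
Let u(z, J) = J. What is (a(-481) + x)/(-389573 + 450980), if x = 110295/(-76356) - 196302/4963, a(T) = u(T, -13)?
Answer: -108267949/123124228164 ≈ -0.00087934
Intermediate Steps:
a(T) = -13
x = -82202273/2005052 (x = 110295*(-1/76356) - 196302*1/4963 = -4085/2828 - 196302/4963 = -82202273/2005052 ≈ -40.998)
(a(-481) + x)/(-389573 + 450980) = (-13 - 82202273/2005052)/(-389573 + 450980) = -108267949/2005052/61407 = -108267949/2005052*1/61407 = -108267949/123124228164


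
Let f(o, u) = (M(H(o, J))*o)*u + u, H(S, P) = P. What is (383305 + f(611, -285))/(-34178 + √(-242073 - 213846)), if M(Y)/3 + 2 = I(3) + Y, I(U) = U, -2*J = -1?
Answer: 13691279575/1168591603 + 801175*I*√455919/2337183206 ≈ 11.716 + 0.23146*I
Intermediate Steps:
J = ½ (J = -½*(-1) = ½ ≈ 0.50000)
M(Y) = 3 + 3*Y (M(Y) = -6 + 3*(3 + Y) = -6 + (9 + 3*Y) = 3 + 3*Y)
f(o, u) = u + 9*o*u/2 (f(o, u) = ((3 + 3*(½))*o)*u + u = ((3 + 3/2)*o)*u + u = (9*o/2)*u + u = 9*o*u/2 + u = u + 9*o*u/2)
(383305 + f(611, -285))/(-34178 + √(-242073 - 213846)) = (383305 + (½)*(-285)*(2 + 9*611))/(-34178 + √(-242073 - 213846)) = (383305 + (½)*(-285)*(2 + 5499))/(-34178 + √(-455919)) = (383305 + (½)*(-285)*5501)/(-34178 + I*√455919) = (383305 - 1567785/2)/(-34178 + I*√455919) = -801175/(2*(-34178 + I*√455919))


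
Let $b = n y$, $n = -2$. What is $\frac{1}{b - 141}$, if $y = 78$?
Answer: $- \frac{1}{297} \approx -0.003367$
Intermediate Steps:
$b = -156$ ($b = \left(-2\right) 78 = -156$)
$\frac{1}{b - 141} = \frac{1}{-156 - 141} = \frac{1}{-297} = - \frac{1}{297}$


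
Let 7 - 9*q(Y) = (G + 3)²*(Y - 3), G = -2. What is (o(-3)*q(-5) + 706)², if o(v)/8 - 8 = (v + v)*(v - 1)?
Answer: 11546404/9 ≈ 1.2829e+6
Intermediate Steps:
o(v) = 64 + 16*v*(-1 + v) (o(v) = 64 + 8*((v + v)*(v - 1)) = 64 + 8*((2*v)*(-1 + v)) = 64 + 8*(2*v*(-1 + v)) = 64 + 16*v*(-1 + v))
q(Y) = 10/9 - Y/9 (q(Y) = 7/9 - (-2 + 3)²*(Y - 3)/9 = 7/9 - 1²*(-3 + Y)/9 = 7/9 - (-3 + Y)/9 = 7/9 + (⅓ - Y/9) = 10/9 - Y/9)
(o(-3)*q(-5) + 706)² = ((64 - 16*(-3) + 16*(-3)²)*(10/9 - ⅑*(-5)) + 706)² = ((64 + 48 + 16*9)*(10/9 + 5/9) + 706)² = ((64 + 48 + 144)*(5/3) + 706)² = (256*(5/3) + 706)² = (1280/3 + 706)² = (3398/3)² = 11546404/9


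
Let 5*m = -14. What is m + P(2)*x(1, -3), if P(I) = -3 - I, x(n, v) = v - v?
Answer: -14/5 ≈ -2.8000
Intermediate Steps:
m = -14/5 (m = (⅕)*(-14) = -14/5 ≈ -2.8000)
x(n, v) = 0
m + P(2)*x(1, -3) = -14/5 + (-3 - 1*2)*0 = -14/5 + (-3 - 2)*0 = -14/5 - 5*0 = -14/5 + 0 = -14/5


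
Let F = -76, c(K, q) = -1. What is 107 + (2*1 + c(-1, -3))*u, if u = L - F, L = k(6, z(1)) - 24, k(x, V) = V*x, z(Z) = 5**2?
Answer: 309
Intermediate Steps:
z(Z) = 25
L = 126 (L = 25*6 - 24 = 150 - 24 = 126)
u = 202 (u = 126 - 1*(-76) = 126 + 76 = 202)
107 + (2*1 + c(-1, -3))*u = 107 + (2*1 - 1)*202 = 107 + (2 - 1)*202 = 107 + 1*202 = 107 + 202 = 309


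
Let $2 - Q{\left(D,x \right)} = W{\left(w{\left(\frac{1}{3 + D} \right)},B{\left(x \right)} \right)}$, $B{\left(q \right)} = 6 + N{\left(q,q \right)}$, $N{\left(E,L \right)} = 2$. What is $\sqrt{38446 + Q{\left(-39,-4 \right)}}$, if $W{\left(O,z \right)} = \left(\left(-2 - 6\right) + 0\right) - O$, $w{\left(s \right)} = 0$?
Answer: $2 \sqrt{9614} \approx 196.1$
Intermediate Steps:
$B{\left(q \right)} = 8$ ($B{\left(q \right)} = 6 + 2 = 8$)
$W{\left(O,z \right)} = -8 - O$ ($W{\left(O,z \right)} = \left(\left(-2 - 6\right) + 0\right) - O = \left(-8 + 0\right) - O = -8 - O$)
$Q{\left(D,x \right)} = 10$ ($Q{\left(D,x \right)} = 2 - \left(-8 - 0\right) = 2 - \left(-8 + 0\right) = 2 - -8 = 2 + 8 = 10$)
$\sqrt{38446 + Q{\left(-39,-4 \right)}} = \sqrt{38446 + 10} = \sqrt{38456} = 2 \sqrt{9614}$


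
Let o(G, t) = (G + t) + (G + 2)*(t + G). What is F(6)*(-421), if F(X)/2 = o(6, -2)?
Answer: -30312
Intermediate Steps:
o(G, t) = G + t + (2 + G)*(G + t) (o(G, t) = (G + t) + (2 + G)*(G + t) = G + t + (2 + G)*(G + t))
F(X) = 72 (F(X) = 2*(6² + 3*6 + 3*(-2) + 6*(-2)) = 2*(36 + 18 - 6 - 12) = 2*36 = 72)
F(6)*(-421) = 72*(-421) = -30312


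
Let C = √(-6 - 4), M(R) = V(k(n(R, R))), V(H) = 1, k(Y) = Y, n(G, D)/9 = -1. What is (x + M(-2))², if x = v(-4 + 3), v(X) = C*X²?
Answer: (1 + I*√10)² ≈ -9.0 + 6.3246*I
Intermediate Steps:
n(G, D) = -9 (n(G, D) = 9*(-1) = -9)
M(R) = 1
C = I*√10 (C = √(-10) = I*√10 ≈ 3.1623*I)
v(X) = I*√10*X² (v(X) = (I*√10)*X² = I*√10*X²)
x = I*√10 (x = I*√10*(-4 + 3)² = I*√10*(-1)² = I*√10*1 = I*√10 ≈ 3.1623*I)
(x + M(-2))² = (I*√10 + 1)² = (1 + I*√10)²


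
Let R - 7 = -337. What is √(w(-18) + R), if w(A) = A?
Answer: 2*I*√87 ≈ 18.655*I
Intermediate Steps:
R = -330 (R = 7 - 337 = -330)
√(w(-18) + R) = √(-18 - 330) = √(-348) = 2*I*√87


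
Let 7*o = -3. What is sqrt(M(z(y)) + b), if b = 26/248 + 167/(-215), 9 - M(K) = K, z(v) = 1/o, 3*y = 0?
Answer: sqrt(17049756495)/39990 ≈ 3.2652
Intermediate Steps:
o = -3/7 (o = (1/7)*(-3) = -3/7 ≈ -0.42857)
y = 0 (y = (1/3)*0 = 0)
z(v) = -7/3 (z(v) = 1/(-3/7) = -7/3)
M(K) = 9 - K
b = -17913/26660 (b = 26*(1/248) + 167*(-1/215) = 13/124 - 167/215 = -17913/26660 ≈ -0.67191)
sqrt(M(z(y)) + b) = sqrt((9 - 1*(-7/3)) - 17913/26660) = sqrt((9 + 7/3) - 17913/26660) = sqrt(34/3 - 17913/26660) = sqrt(852701/79980) = sqrt(17049756495)/39990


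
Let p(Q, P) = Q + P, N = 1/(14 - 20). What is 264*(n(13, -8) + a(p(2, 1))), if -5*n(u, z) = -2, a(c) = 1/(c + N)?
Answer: 16896/85 ≈ 198.78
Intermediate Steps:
N = -⅙ (N = 1/(-6) = -⅙ ≈ -0.16667)
p(Q, P) = P + Q
a(c) = 1/(-⅙ + c) (a(c) = 1/(c - ⅙) = 1/(-⅙ + c))
n(u, z) = ⅖ (n(u, z) = -⅕*(-2) = ⅖)
264*(n(13, -8) + a(p(2, 1))) = 264*(⅖ + 6/(-1 + 6*(1 + 2))) = 264*(⅖ + 6/(-1 + 6*3)) = 264*(⅖ + 6/(-1 + 18)) = 264*(⅖ + 6/17) = 264*(64/85) = 16896/85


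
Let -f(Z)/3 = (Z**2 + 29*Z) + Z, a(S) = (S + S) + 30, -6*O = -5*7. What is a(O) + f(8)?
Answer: -2611/3 ≈ -870.33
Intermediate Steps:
O = 35/6 (O = -(-5)*7/6 = -1/6*(-35) = 35/6 ≈ 5.8333)
a(S) = 30 + 2*S (a(S) = 2*S + 30 = 30 + 2*S)
f(Z) = -90*Z - 3*Z**2 (f(Z) = -3*((Z**2 + 29*Z) + Z) = -3*(Z**2 + 30*Z) = -90*Z - 3*Z**2)
a(O) + f(8) = (30 + 2*(35/6)) - 3*8*(30 + 8) = (30 + 35/3) - 3*8*38 = 125/3 - 912 = -2611/3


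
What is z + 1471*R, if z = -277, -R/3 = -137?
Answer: 604304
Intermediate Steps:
R = 411 (R = -3*(-137) = 411)
z + 1471*R = -277 + 1471*411 = -277 + 604581 = 604304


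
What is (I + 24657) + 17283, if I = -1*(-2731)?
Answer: 44671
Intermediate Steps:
I = 2731
(I + 24657) + 17283 = (2731 + 24657) + 17283 = 27388 + 17283 = 44671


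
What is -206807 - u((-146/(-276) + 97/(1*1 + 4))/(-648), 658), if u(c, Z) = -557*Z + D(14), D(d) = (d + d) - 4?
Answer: 159675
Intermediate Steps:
D(d) = -4 + 2*d (D(d) = 2*d - 4 = -4 + 2*d)
u(c, Z) = 24 - 557*Z (u(c, Z) = -557*Z + (-4 + 2*14) = -557*Z + (-4 + 28) = -557*Z + 24 = 24 - 557*Z)
-206807 - u((-146/(-276) + 97/(1*1 + 4))/(-648), 658) = -206807 - (24 - 557*658) = -206807 - (24 - 366506) = -206807 - 1*(-366482) = -206807 + 366482 = 159675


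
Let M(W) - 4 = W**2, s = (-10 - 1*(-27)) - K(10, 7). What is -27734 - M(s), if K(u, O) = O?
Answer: -27838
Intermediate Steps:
s = 10 (s = (-10 - 1*(-27)) - 1*7 = (-10 + 27) - 7 = 17 - 7 = 10)
M(W) = 4 + W**2
-27734 - M(s) = -27734 - (4 + 10**2) = -27734 - (4 + 100) = -27734 - 1*104 = -27734 - 104 = -27838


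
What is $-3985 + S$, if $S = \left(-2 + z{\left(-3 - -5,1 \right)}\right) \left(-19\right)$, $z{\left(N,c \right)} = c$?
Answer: $-3966$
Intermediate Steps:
$S = 19$ ($S = \left(-2 + 1\right) \left(-19\right) = \left(-1\right) \left(-19\right) = 19$)
$-3985 + S = -3985 + 19 = -3966$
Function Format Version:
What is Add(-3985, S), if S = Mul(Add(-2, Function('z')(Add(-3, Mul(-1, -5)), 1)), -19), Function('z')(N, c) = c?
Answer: -3966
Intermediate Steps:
S = 19 (S = Mul(Add(-2, 1), -19) = Mul(-1, -19) = 19)
Add(-3985, S) = Add(-3985, 19) = -3966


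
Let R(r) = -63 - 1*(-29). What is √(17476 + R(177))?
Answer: 3*√1938 ≈ 132.07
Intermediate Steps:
R(r) = -34 (R(r) = -63 + 29 = -34)
√(17476 + R(177)) = √(17476 - 34) = √17442 = 3*√1938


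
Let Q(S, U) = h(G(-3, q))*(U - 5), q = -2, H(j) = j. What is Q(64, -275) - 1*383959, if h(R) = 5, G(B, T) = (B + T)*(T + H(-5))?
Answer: -385359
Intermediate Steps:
G(B, T) = (-5 + T)*(B + T) (G(B, T) = (B + T)*(T - 5) = (B + T)*(-5 + T) = (-5 + T)*(B + T))
Q(S, U) = -25 + 5*U (Q(S, U) = 5*(U - 5) = 5*(-5 + U) = -25 + 5*U)
Q(64, -275) - 1*383959 = (-25 + 5*(-275)) - 1*383959 = (-25 - 1375) - 383959 = -1400 - 383959 = -385359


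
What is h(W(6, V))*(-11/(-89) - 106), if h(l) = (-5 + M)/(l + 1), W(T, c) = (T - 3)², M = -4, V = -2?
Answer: 84807/890 ≈ 95.289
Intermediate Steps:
W(T, c) = (-3 + T)²
h(l) = -9/(1 + l) (h(l) = (-5 - 4)/(l + 1) = -9/(1 + l))
h(W(6, V))*(-11/(-89) - 106) = (-9/(1 + (-3 + 6)²))*(-11/(-89) - 106) = (-9/(1 + 3²))*(-11*(-1/89) - 106) = (-9/(1 + 9))*(11/89 - 106) = -9/10*(-9423/89) = 84807/890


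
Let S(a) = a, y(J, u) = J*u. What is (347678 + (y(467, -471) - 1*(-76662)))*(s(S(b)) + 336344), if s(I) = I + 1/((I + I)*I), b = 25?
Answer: 85935131863133/1250 ≈ 6.8748e+10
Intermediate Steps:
s(I) = I + 1/(2*I**2) (s(I) = I + 1/(((2*I))*I) = I + (1/(2*I))/I = I + 1/(2*I**2))
(347678 + (y(467, -471) - 1*(-76662)))*(s(S(b)) + 336344) = (347678 + (467*(-471) - 1*(-76662)))*((25 + (1/2)/25**2) + 336344) = (347678 + (-219957 + 76662))*((25 + (1/2)*(1/625)) + 336344) = (347678 - 143295)*((25 + 1/1250) + 336344) = 204383*(31251/1250 + 336344) = 204383*(420461251/1250) = 85935131863133/1250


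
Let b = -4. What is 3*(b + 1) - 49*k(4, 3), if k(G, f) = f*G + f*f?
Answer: -1038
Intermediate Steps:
k(G, f) = f² + G*f (k(G, f) = G*f + f² = f² + G*f)
3*(b + 1) - 49*k(4, 3) = 3*(-4 + 1) - 147*(4 + 3) = 3*(-3) - 147*7 = -9 - 49*21 = -9 - 1029 = -1038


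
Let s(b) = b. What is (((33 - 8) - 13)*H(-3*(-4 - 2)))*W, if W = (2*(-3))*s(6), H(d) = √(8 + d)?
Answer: -432*√26 ≈ -2202.8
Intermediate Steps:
W = -36 (W = (2*(-3))*6 = -6*6 = -36)
(((33 - 8) - 13)*H(-3*(-4 - 2)))*W = (((33 - 8) - 13)*√(8 - 3*(-4 - 2)))*(-36) = ((25 - 13)*√(8 - 3*(-6)))*(-36) = (12*√(8 + 18))*(-36) = (12*√26)*(-36) = -432*√26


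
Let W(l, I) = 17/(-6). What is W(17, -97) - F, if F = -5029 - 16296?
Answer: 127933/6 ≈ 21322.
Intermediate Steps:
W(l, I) = -17/6 (W(l, I) = 17*(-⅙) = -17/6)
F = -21325
W(17, -97) - F = -17/6 - 1*(-21325) = -17/6 + 21325 = 127933/6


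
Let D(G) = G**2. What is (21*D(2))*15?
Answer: 1260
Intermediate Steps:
(21*D(2))*15 = (21*2**2)*15 = (21*4)*15 = 84*15 = 1260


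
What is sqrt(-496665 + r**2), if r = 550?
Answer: I*sqrt(194165) ≈ 440.64*I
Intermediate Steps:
sqrt(-496665 + r**2) = sqrt(-496665 + 550**2) = sqrt(-496665 + 302500) = sqrt(-194165) = I*sqrt(194165)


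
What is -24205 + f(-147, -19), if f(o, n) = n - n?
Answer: -24205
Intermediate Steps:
f(o, n) = 0
-24205 + f(-147, -19) = -24205 + 0 = -24205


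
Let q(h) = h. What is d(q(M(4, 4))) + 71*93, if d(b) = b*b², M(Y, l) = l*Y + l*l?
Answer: 39371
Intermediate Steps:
M(Y, l) = l² + Y*l (M(Y, l) = Y*l + l² = l² + Y*l)
d(b) = b³
d(q(M(4, 4))) + 71*93 = (4*(4 + 4))³ + 71*93 = (4*8)³ + 6603 = 32³ + 6603 = 32768 + 6603 = 39371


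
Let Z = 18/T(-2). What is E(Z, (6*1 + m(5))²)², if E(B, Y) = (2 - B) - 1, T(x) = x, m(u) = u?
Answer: 100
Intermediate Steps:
Z = -9 (Z = 18/(-2) = 18*(-½) = -9)
E(B, Y) = 1 - B
E(Z, (6*1 + m(5))²)² = (1 - 1*(-9))² = (1 + 9)² = 10² = 100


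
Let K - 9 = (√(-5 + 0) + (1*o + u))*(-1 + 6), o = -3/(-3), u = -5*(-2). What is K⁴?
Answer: 13720841 + 5082880*I*√5 ≈ 1.3721e+7 + 1.1366e+7*I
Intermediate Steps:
u = 10
o = 1 (o = -3*(-⅓) = 1)
K = 64 + 5*I*√5 (K = 9 + (√(-5 + 0) + (1*1 + 10))*(-1 + 6) = 9 + (√(-5) + (1 + 10))*5 = 9 + (I*√5 + 11)*5 = 9 + (11 + I*√5)*5 = 9 + (55 + 5*I*√5) = 64 + 5*I*√5 ≈ 64.0 + 11.18*I)
K⁴ = (64 + 5*I*√5)⁴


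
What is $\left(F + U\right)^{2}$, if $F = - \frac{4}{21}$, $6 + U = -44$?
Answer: $\frac{1110916}{441} \approx 2519.1$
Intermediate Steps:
$U = -50$ ($U = -6 - 44 = -50$)
$F = - \frac{4}{21}$ ($F = \left(-4\right) \frac{1}{21} = - \frac{4}{21} \approx -0.19048$)
$\left(F + U\right)^{2} = \left(- \frac{4}{21} - 50\right)^{2} = \left(- \frac{1054}{21}\right)^{2} = \frac{1110916}{441}$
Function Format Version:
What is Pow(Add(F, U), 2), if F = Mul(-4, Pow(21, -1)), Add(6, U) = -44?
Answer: Rational(1110916, 441) ≈ 2519.1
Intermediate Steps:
U = -50 (U = Add(-6, -44) = -50)
F = Rational(-4, 21) (F = Mul(-4, Rational(1, 21)) = Rational(-4, 21) ≈ -0.19048)
Pow(Add(F, U), 2) = Pow(Add(Rational(-4, 21), -50), 2) = Pow(Rational(-1054, 21), 2) = Rational(1110916, 441)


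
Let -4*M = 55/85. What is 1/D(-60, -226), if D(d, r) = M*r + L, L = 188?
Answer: 34/7635 ≈ 0.0044532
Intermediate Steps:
M = -11/68 (M = -55/(4*85) = -1/4*11/17 = -11/68 ≈ -0.16176)
D(d, r) = 188 - 11*r/68 (D(d, r) = -11*r/68 + 188 = 188 - 11*r/68)
1/D(-60, -226) = 1/(188 - 11/68*(-226)) = 1/(188 + 1243/34) = 1/(7635/34) = 34/7635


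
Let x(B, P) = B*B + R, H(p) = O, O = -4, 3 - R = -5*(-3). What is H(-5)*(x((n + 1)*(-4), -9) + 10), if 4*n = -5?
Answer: 4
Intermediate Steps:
n = -5/4 (n = (1/4)*(-5) = -5/4 ≈ -1.2500)
R = -12 (R = 3 - (-5)*(-3) = 3 - 1*15 = 3 - 15 = -12)
H(p) = -4
x(B, P) = -12 + B**2 (x(B, P) = B*B - 12 = B**2 - 12 = -12 + B**2)
H(-5)*(x((n + 1)*(-4), -9) + 10) = -4*((-12 + ((-5/4 + 1)*(-4))**2) + 10) = -4*((-12 + (-1/4*(-4))**2) + 10) = -4*((-12 + 1**2) + 10) = -4*((-12 + 1) + 10) = -4*(-11 + 10) = -4*(-1) = 4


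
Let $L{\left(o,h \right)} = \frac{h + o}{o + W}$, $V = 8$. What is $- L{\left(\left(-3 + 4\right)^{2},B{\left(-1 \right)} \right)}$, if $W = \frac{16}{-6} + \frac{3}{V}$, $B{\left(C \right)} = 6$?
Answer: $\frac{168}{31} \approx 5.4194$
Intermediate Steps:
$W = - \frac{55}{24}$ ($W = \frac{16}{-6} + \frac{3}{8} = 16 \left(- \frac{1}{6}\right) + 3 \cdot \frac{1}{8} = - \frac{8}{3} + \frac{3}{8} = - \frac{55}{24} \approx -2.2917$)
$L{\left(o,h \right)} = \frac{h + o}{- \frac{55}{24} + o}$ ($L{\left(o,h \right)} = \frac{h + o}{o - \frac{55}{24}} = \frac{h + o}{- \frac{55}{24} + o}$)
$- L{\left(\left(-3 + 4\right)^{2},B{\left(-1 \right)} \right)} = - \frac{24 \left(6 + \left(-3 + 4\right)^{2}\right)}{-55 + 24 \left(-3 + 4\right)^{2}} = - \frac{24 \left(6 + 1^{2}\right)}{-55 + 24 \cdot 1^{2}} = - \frac{24 \left(6 + 1\right)}{-55 + 24 \cdot 1} = - \frac{24 \cdot 7}{-55 + 24} = - \frac{24 \cdot 7}{-31} = - \frac{24 \left(-1\right) 7}{31} = \left(-1\right) \left(- \frac{168}{31}\right) = \frac{168}{31}$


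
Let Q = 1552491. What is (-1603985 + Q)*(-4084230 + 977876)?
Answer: 159958592876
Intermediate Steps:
(-1603985 + Q)*(-4084230 + 977876) = (-1603985 + 1552491)*(-4084230 + 977876) = -51494*(-3106354) = 159958592876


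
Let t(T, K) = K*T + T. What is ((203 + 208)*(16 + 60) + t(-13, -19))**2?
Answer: 990360900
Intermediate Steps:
t(T, K) = T + K*T
((203 + 208)*(16 + 60) + t(-13, -19))**2 = ((203 + 208)*(16 + 60) - 13*(1 - 19))**2 = (411*76 - 13*(-18))**2 = (31236 + 234)**2 = 31470**2 = 990360900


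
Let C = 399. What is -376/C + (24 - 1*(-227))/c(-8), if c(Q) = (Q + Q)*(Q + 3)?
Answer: 70069/31920 ≈ 2.1951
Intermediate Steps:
c(Q) = 2*Q*(3 + Q) (c(Q) = (2*Q)*(3 + Q) = 2*Q*(3 + Q))
-376/C + (24 - 1*(-227))/c(-8) = -376/399 + (24 - 1*(-227))/((2*(-8)*(3 - 8))) = -376*1/399 + (24 + 227)/((2*(-8)*(-5))) = -376/399 + 251/80 = 70069/31920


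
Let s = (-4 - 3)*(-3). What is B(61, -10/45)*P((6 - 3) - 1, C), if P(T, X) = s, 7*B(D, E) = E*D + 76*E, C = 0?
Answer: -274/3 ≈ -91.333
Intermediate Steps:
B(D, E) = 76*E/7 + D*E/7 (B(D, E) = (E*D + 76*E)/7 = (D*E + 76*E)/7 = (76*E + D*E)/7 = 76*E/7 + D*E/7)
s = 21 (s = -7*(-3) = 21)
P(T, X) = 21
B(61, -10/45)*P((6 - 3) - 1, C) = ((-10/45)*(76 + 61)/7)*21 = ((⅐)*(-10*1/45)*137)*21 = ((⅐)*(-2/9)*137)*21 = -274/63*21 = -274/3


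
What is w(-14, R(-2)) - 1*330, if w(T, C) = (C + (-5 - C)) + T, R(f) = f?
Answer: -349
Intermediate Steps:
w(T, C) = -5 + T
w(-14, R(-2)) - 1*330 = (-5 - 14) - 1*330 = -19 - 330 = -349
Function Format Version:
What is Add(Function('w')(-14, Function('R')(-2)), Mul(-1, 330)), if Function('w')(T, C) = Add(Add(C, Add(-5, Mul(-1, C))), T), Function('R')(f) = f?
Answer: -349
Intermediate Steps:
Function('w')(T, C) = Add(-5, T)
Add(Function('w')(-14, Function('R')(-2)), Mul(-1, 330)) = Add(Add(-5, -14), Mul(-1, 330)) = Add(-19, -330) = -349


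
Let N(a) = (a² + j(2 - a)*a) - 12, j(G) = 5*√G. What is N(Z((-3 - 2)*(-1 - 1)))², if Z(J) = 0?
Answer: 144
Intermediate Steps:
N(a) = -12 + a² + 5*a*√(2 - a) (N(a) = (a² + (5*√(2 - a))*a) - 12 = (a² + 5*a*√(2 - a)) - 12 = -12 + a² + 5*a*√(2 - a))
N(Z((-3 - 2)*(-1 - 1)))² = (-12 + 0² + 5*0*√(2 - 1*0))² = (-12 + 0 + 5*0*√(2 + 0))² = (-12 + 0 + 5*0*√2)² = (-12 + 0 + 0)² = (-12)² = 144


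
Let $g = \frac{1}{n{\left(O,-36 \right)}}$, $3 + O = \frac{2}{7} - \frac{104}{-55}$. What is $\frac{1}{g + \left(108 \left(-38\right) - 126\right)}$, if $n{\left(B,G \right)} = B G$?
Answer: $- \frac{11412}{48272375} \approx -0.00023641$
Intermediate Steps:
$O = - \frac{317}{385}$ ($O = -3 + \left(\frac{2}{7} - \frac{104}{-55}\right) = -3 + \left(2 \cdot \frac{1}{7} - - \frac{104}{55}\right) = -3 + \left(\frac{2}{7} + \frac{104}{55}\right) = -3 + \frac{838}{385} = - \frac{317}{385} \approx -0.82338$)
$g = \frac{385}{11412}$ ($g = \frac{1}{\left(- \frac{317}{385}\right) \left(-36\right)} = \frac{1}{\frac{11412}{385}} = \frac{385}{11412} \approx 0.033736$)
$\frac{1}{g + \left(108 \left(-38\right) - 126\right)} = \frac{1}{\frac{385}{11412} + \left(108 \left(-38\right) - 126\right)} = \frac{1}{\frac{385}{11412} - 4230} = \frac{1}{- \frac{48272375}{11412}} = - \frac{11412}{48272375}$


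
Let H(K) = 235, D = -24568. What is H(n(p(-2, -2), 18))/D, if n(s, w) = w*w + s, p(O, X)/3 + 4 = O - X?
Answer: -235/24568 ≈ -0.0095653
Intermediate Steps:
p(O, X) = -12 - 3*X + 3*O (p(O, X) = -12 + 3*(O - X) = -12 + (-3*X + 3*O) = -12 - 3*X + 3*O)
n(s, w) = s + w**2 (n(s, w) = w**2 + s = s + w**2)
H(n(p(-2, -2), 18))/D = 235/(-24568) = 235*(-1/24568) = -235/24568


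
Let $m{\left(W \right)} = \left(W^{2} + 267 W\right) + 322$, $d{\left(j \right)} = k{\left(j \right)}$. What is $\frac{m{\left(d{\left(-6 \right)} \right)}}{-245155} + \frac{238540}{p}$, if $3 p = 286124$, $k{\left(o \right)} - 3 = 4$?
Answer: $\frac{8739845167}{3507236461} \approx 2.4919$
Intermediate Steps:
$k{\left(o \right)} = 7$ ($k{\left(o \right)} = 3 + 4 = 7$)
$p = \frac{286124}{3}$ ($p = \frac{1}{3} \cdot 286124 = \frac{286124}{3} \approx 95375.0$)
$d{\left(j \right)} = 7$
$m{\left(W \right)} = 322 + W^{2} + 267 W$
$\frac{m{\left(d{\left(-6 \right)} \right)}}{-245155} + \frac{238540}{p} = \frac{322 + 7^{2} + 267 \cdot 7}{-245155} + \frac{238540}{\frac{286124}{3}} = \left(322 + 49 + 1869\right) \left(- \frac{1}{245155}\right) + 238540 \cdot \frac{3}{286124} = 2240 \left(- \frac{1}{245155}\right) + \frac{178905}{71531} = - \frac{448}{49031} + \frac{178905}{71531} = \frac{8739845167}{3507236461}$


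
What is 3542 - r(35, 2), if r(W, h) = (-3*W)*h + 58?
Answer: 3694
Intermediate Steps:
r(W, h) = 58 - 3*W*h (r(W, h) = -3*W*h + 58 = 58 - 3*W*h)
3542 - r(35, 2) = 3542 - (58 - 3*35*2) = 3542 - (58 - 210) = 3542 - 1*(-152) = 3542 + 152 = 3694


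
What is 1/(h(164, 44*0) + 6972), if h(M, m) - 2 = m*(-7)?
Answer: 1/6974 ≈ 0.00014339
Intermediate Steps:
h(M, m) = 2 - 7*m (h(M, m) = 2 + m*(-7) = 2 - 7*m)
1/(h(164, 44*0) + 6972) = 1/((2 - 308*0) + 6972) = 1/((2 - 7*0) + 6972) = 1/((2 + 0) + 6972) = 1/(2 + 6972) = 1/6974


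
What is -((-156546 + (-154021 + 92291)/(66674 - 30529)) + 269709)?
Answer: -818042981/7229 ≈ -1.1316e+5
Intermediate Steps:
-((-156546 + (-154021 + 92291)/(66674 - 30529)) + 269709) = -((-156546 - 61730/36145) + 269709) = -((-156546 - 61730*1/36145) + 269709) = -((-156546 - 12346/7229) + 269709) = -(-1131683380/7229 + 269709) = -1*818042981/7229 = -818042981/7229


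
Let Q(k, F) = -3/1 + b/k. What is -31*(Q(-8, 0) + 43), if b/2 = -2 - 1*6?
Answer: -1302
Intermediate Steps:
b = -16 (b = 2*(-2 - 1*6) = 2*(-2 - 6) = 2*(-8) = -16)
Q(k, F) = -3 - 16/k (Q(k, F) = -3/1 - 16/k = -3*1 - 16/k = -3 - 16/k)
-31*(Q(-8, 0) + 43) = -31*((-3 - 16/(-8)) + 43) = -31*((-3 - 16*(-1/8)) + 43) = -31*((-3 + 2) + 43) = -31*(-1 + 43) = -31*42 = -1302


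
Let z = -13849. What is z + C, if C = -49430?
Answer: -63279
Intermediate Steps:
z + C = -13849 - 49430 = -63279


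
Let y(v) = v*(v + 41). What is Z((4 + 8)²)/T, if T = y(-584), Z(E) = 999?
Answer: 333/105704 ≈ 0.0031503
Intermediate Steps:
y(v) = v*(41 + v)
T = 317112 (T = -584*(41 - 584) = -584*(-543) = 317112)
Z((4 + 8)²)/T = 999/317112 = 999*(1/317112) = 333/105704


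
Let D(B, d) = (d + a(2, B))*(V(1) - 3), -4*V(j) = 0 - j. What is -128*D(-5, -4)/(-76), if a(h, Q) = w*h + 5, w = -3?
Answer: 440/19 ≈ 23.158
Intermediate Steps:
V(j) = j/4 (V(j) = -(0 - j)/4 = -(-1)*j/4 = j/4)
a(h, Q) = 5 - 3*h (a(h, Q) = -3*h + 5 = 5 - 3*h)
D(B, d) = 11/4 - 11*d/4 (D(B, d) = (d + (5 - 3*2))*((¼)*1 - 3) = (d + (5 - 6))*(¼ - 3) = (d - 1)*(-11/4) = (-1 + d)*(-11/4) = 11/4 - 11*d/4)
-128*D(-5, -4)/(-76) = -128*(11/4 - 11/4*(-4))/(-76) = -128*(11/4 + 11)*(-1)/76 = -1760*(-1)/76 = -128*(-55/304) = 440/19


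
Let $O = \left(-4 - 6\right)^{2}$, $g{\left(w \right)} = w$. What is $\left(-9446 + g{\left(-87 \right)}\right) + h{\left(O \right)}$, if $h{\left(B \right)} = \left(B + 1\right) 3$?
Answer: $-9230$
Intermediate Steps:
$O = 100$ ($O = \left(-10\right)^{2} = 100$)
$h{\left(B \right)} = 3 + 3 B$ ($h{\left(B \right)} = \left(1 + B\right) 3 = 3 + 3 B$)
$\left(-9446 + g{\left(-87 \right)}\right) + h{\left(O \right)} = \left(-9446 - 87\right) + \left(3 + 3 \cdot 100\right) = -9533 + \left(3 + 300\right) = -9533 + 303 = -9230$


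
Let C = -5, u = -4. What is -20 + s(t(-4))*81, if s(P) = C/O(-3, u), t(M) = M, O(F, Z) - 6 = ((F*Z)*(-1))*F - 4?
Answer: -1165/38 ≈ -30.658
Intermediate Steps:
O(F, Z) = 2 - Z*F**2 (O(F, Z) = 6 + (((F*Z)*(-1))*F - 4) = 6 + ((-F*Z)*F - 4) = 6 + (-Z*F**2 - 4) = 6 + (-4 - Z*F**2) = 2 - Z*F**2)
s(P) = -5/38 (s(P) = -5/(2 - 1*(-4)*(-3)**2) = -5/(2 - 1*(-4)*9) = -5/(2 + 36) = -5/38)
-20 + s(t(-4))*81 = -20 - 5/38*81 = -20 - 405/38 = -1165/38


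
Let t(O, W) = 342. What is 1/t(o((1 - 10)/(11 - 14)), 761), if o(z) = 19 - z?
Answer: 1/342 ≈ 0.0029240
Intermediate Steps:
1/t(o((1 - 10)/(11 - 14)), 761) = 1/342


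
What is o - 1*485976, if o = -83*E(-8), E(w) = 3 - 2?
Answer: -486059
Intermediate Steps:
E(w) = 1
o = -83 (o = -83*1 = -83)
o - 1*485976 = -83 - 1*485976 = -83 - 485976 = -486059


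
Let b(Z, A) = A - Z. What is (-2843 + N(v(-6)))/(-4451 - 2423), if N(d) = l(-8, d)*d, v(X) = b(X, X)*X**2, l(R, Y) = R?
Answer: 2843/6874 ≈ 0.41359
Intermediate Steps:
v(X) = 0 (v(X) = (X - X)*X**2 = 0*X**2 = 0)
N(d) = -8*d
(-2843 + N(v(-6)))/(-4451 - 2423) = (-2843 - 8*0)/(-4451 - 2423) = (-2843 + 0)/(-6874) = -2843*(-1/6874) = 2843/6874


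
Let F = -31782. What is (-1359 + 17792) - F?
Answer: 48215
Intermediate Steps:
(-1359 + 17792) - F = (-1359 + 17792) - 1*(-31782) = 16433 + 31782 = 48215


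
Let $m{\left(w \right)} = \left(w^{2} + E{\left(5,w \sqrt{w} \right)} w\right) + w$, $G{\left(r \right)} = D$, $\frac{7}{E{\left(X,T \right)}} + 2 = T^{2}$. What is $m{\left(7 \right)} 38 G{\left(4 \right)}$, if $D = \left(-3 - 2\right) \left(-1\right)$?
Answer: $\frac{3637550}{341} \approx 10667.0$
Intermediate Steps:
$E{\left(X,T \right)} = \frac{7}{-2 + T^{2}}$
$D = 5$ ($D = \left(-5\right) \left(-1\right) = 5$)
$G{\left(r \right)} = 5$
$m{\left(w \right)} = w + w^{2} + \frac{7 w}{-2 + w^{3}}$ ($m{\left(w \right)} = \left(w^{2} + \frac{7}{-2 + \left(w \sqrt{w}\right)^{2}} w\right) + w = \left(w^{2} + \frac{7}{-2 + \left(w^{\frac{3}{2}}\right)^{2}} w\right) + w = \left(w^{2} + \frac{7}{-2 + w^{3}} w\right) + w = \left(w^{2} + \frac{7 w}{-2 + w^{3}}\right) + w = w + w^{2} + \frac{7 w}{-2 + w^{3}}$)
$m{\left(7 \right)} 38 G{\left(4 \right)} = \frac{7 \left(7 + \left(1 + 7\right) \left(-2 + 7^{3}\right)\right)}{-2 + 7^{3}} \cdot 38 \cdot 5 = \frac{7 \left(7 + 8 \left(-2 + 343\right)\right)}{-2 + 343} \cdot 38 \cdot 5 = \frac{7 \left(7 + 8 \cdot 341\right)}{341} \cdot 38 \cdot 5 = 7 \cdot \frac{1}{341} \left(7 + 2728\right) 38 \cdot 5 = 7 \cdot \frac{1}{341} \cdot 2735 \cdot 38 \cdot 5 = \frac{19145}{341} \cdot 38 \cdot 5 = \frac{727510}{341} \cdot 5 = \frac{3637550}{341}$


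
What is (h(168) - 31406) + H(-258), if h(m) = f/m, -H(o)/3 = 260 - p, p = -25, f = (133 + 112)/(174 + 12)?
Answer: -144013069/4464 ≈ -32261.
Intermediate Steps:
f = 245/186 ≈ 1.3172
H(o) = -855 (H(o) = -3*(260 - 1*(-25)) = -3*(260 + 25) = -3*285 = -855)
h(m) = 245/(186*m)
(h(168) - 31406) + H(-258) = ((245/186)/168 - 31406) - 855 = ((245/186)*(1/168) - 31406) - 855 = (35/4464 - 31406) - 855 = -140196349/4464 - 855 = -144013069/4464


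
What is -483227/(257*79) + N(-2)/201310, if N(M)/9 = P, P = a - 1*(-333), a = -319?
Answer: -48637934596/2043598465 ≈ -23.800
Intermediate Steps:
P = 14 (P = -319 - 1*(-333) = -319 + 333 = 14)
N(M) = 126 (N(M) = 9*14 = 126)
-483227/(257*79) + N(-2)/201310 = -483227/(257*79) + 126/201310 = -483227/20303 + 126*(1/201310) = -483227*1/20303 + 63/100655 = -483227/20303 + 63/100655 = -48637934596/2043598465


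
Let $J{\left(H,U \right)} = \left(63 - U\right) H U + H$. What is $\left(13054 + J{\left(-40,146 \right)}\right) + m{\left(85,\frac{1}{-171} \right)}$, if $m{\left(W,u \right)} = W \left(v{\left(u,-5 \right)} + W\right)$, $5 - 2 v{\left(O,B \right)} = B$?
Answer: $505384$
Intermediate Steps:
$v{\left(O,B \right)} = \frac{5}{2} - \frac{B}{2}$
$J{\left(H,U \right)} = H + H U \left(63 - U\right)$ ($J{\left(H,U \right)} = H \left(63 - U\right) U + H = H U \left(63 - U\right) + H = H + H U \left(63 - U\right)$)
$m{\left(W,u \right)} = W \left(5 + W\right)$ ($m{\left(W,u \right)} = W \left(\left(\frac{5}{2} - - \frac{5}{2}\right) + W\right) = W \left(\left(\frac{5}{2} + \frac{5}{2}\right) + W\right) = W \left(5 + W\right)$)
$\left(13054 + J{\left(-40,146 \right)}\right) + m{\left(85,\frac{1}{-171} \right)} = \left(13054 - 40 \left(1 - 146^{2} + 63 \cdot 146\right)\right) + 85 \left(5 + 85\right) = \left(13054 - 40 \left(1 - 21316 + 9198\right)\right) + 85 \cdot 90 = \left(13054 - 40 \left(1 - 21316 + 9198\right)\right) + 7650 = \left(13054 - -484680\right) + 7650 = \left(13054 + 484680\right) + 7650 = 497734 + 7650 = 505384$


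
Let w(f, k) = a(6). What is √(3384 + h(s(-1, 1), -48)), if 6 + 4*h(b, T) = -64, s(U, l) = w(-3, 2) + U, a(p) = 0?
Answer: √13466/2 ≈ 58.022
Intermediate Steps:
w(f, k) = 0
s(U, l) = U (s(U, l) = 0 + U = U)
h(b, T) = -35/2 (h(b, T) = -3/2 + (¼)*(-64) = -3/2 - 16 = -35/2)
√(3384 + h(s(-1, 1), -48)) = √(3384 - 35/2) = √(6733/2) = √13466/2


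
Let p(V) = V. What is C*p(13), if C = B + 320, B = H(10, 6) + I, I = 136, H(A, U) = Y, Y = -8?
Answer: 5824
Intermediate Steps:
H(A, U) = -8
B = 128 (B = -8 + 136 = 128)
C = 448 (C = 128 + 320 = 448)
C*p(13) = 448*13 = 5824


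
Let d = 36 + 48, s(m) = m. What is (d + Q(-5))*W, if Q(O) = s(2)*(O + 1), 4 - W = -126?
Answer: 9880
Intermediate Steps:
W = 130 (W = 4 - 1*(-126) = 4 + 126 = 130)
Q(O) = 2 + 2*O (Q(O) = 2*(O + 1) = 2*(1 + O) = 2 + 2*O)
d = 84
(d + Q(-5))*W = (84 + (2 + 2*(-5)))*130 = (84 + (2 - 10))*130 = (84 - 8)*130 = 76*130 = 9880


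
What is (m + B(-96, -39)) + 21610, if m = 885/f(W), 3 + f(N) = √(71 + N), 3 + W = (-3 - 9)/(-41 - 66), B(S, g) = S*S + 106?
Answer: 39185797/1265 + 354*√194954/1265 ≈ 31100.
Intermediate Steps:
B(S, g) = 106 + S² (B(S, g) = S² + 106 = 106 + S²)
W = -309/107 (W = -3 + (-3 - 9)/(-41 - 66) = -3 - 12/(-107) = -3 - 12*(-1/107) = -3 + 12/107 = -309/107 ≈ -2.8879)
f(N) = -3 + √(71 + N)
m = 885/(-3 + 2*√194954/107) (m = 885/(-3 + √(71 - 309/107)) = 885/(-3 + √(7288/107)) = 885/(-3 + 2*√194954/107) ≈ 168.47)
(m + B(-96, -39)) + 21610 = ((56817/1265 + 354*√194954/1265) + (106 + (-96)²)) + 21610 = ((56817/1265 + 354*√194954/1265) + (106 + 9216)) + 21610 = ((56817/1265 + 354*√194954/1265) + 9322) + 21610 = (11849147/1265 + 354*√194954/1265) + 21610 = 39185797/1265 + 354*√194954/1265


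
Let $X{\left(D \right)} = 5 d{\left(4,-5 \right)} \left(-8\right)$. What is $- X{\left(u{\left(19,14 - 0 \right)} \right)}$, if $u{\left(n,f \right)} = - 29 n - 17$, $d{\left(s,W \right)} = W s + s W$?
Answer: $-1600$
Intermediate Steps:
$d{\left(s,W \right)} = 2 W s$ ($d{\left(s,W \right)} = W s + W s = 2 W s$)
$u{\left(n,f \right)} = -17 - 29 n$
$X{\left(D \right)} = 1600$ ($X{\left(D \right)} = 5 \cdot 2 \left(-5\right) 4 \left(-8\right) = 5 \left(-40\right) \left(-8\right) = \left(-200\right) \left(-8\right) = 1600$)
$- X{\left(u{\left(19,14 - 0 \right)} \right)} = \left(-1\right) 1600 = -1600$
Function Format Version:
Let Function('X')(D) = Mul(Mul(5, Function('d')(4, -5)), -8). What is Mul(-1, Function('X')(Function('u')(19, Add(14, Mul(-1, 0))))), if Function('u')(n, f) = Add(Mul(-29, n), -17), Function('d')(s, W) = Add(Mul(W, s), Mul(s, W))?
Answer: -1600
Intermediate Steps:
Function('d')(s, W) = Mul(2, W, s) (Function('d')(s, W) = Add(Mul(W, s), Mul(W, s)) = Mul(2, W, s))
Function('u')(n, f) = Add(-17, Mul(-29, n))
Function('X')(D) = 1600 (Function('X')(D) = Mul(Mul(5, Mul(2, -5, 4)), -8) = Mul(Mul(5, -40), -8) = Mul(-200, -8) = 1600)
Mul(-1, Function('X')(Function('u')(19, Add(14, Mul(-1, 0))))) = Mul(-1, 1600) = -1600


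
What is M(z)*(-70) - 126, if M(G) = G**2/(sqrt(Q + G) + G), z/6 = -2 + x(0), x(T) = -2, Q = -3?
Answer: 99078/67 + 13440*I*sqrt(3)/67 ≈ 1478.8 + 347.44*I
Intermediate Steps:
z = -24 (z = 6*(-2 - 2) = 6*(-4) = -24)
M(G) = G**2/(G + sqrt(-3 + G)) (M(G) = G**2/(sqrt(-3 + G) + G) = G**2/(G + sqrt(-3 + G)))
M(z)*(-70) - 126 = ((-24)**2/(-24 + sqrt(-3 - 24)))*(-70) - 126 = (576/(-24 + sqrt(-27)))*(-70) - 126 = (576/(-24 + 3*I*sqrt(3)))*(-70) - 126 = -40320/(-24 + 3*I*sqrt(3)) - 126 = -126 - 40320/(-24 + 3*I*sqrt(3))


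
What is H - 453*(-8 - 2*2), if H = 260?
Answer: 5696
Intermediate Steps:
H - 453*(-8 - 2*2) = 260 - 453*(-8 - 2*2) = 260 - 453*(-8 - 4) = 260 - 453*(-12) = 260 + 5436 = 5696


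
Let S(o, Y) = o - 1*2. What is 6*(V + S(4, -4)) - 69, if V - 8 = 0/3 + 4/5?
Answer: -21/5 ≈ -4.2000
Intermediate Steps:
S(o, Y) = -2 + o (S(o, Y) = o - 2 = -2 + o)
V = 44/5 (V = 8 + (0/3 + 4/5) = 8 + (0*(⅓) + 4*(⅕)) = 8 + (0 + ⅘) = 8 + ⅘ = 44/5 ≈ 8.8000)
6*(V + S(4, -4)) - 69 = 6*(44/5 + (-2 + 4)) - 69 = 6*(44/5 + 2) - 69 = 6*(54/5) - 69 = 324/5 - 69 = -21/5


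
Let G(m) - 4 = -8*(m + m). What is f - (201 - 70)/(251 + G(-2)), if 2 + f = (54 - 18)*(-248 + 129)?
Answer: -1230213/287 ≈ -4286.5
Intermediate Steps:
G(m) = 4 - 16*m (G(m) = 4 - 8*(m + m) = 4 - 16*m)
f = -4286 (f = -2 + (54 - 18)*(-248 + 129) = -2 + 36*(-119) = -2 - 4284 = -4286)
f - (201 - 70)/(251 + G(-2)) = -4286 - (201 - 70)/(251 + (4 - 16*(-2))) = -4286 - 131/(251 + (4 + 32)) = -4286 - 131/(251 + 36) = -4286 - 131/287 = -1230213/287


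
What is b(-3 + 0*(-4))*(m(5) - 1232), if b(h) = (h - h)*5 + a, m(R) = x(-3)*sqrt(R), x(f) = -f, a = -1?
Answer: 1232 - 3*sqrt(5) ≈ 1225.3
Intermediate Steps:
m(R) = 3*sqrt(R) (m(R) = (-1*(-3))*sqrt(R) = 3*sqrt(R))
b(h) = -1 (b(h) = (h - h)*5 - 1 = 0*5 - 1 = 0 - 1 = -1)
b(-3 + 0*(-4))*(m(5) - 1232) = -(3*sqrt(5) - 1232) = -(-1232 + 3*sqrt(5)) = 1232 - 3*sqrt(5)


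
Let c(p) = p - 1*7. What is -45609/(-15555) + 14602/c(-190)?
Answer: -72716379/1021445 ≈ -71.190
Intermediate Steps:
c(p) = -7 + p (c(p) = p - 7 = -7 + p)
-45609/(-15555) + 14602/c(-190) = -45609/(-15555) + 14602/(-7 - 190) = -45609*(-1/15555) + 14602/(-197) = 15203/5185 + 14602*(-1/197) = 15203/5185 - 14602/197 = -72716379/1021445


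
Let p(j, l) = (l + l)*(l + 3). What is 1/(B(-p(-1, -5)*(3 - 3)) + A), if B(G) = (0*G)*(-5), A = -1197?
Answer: -1/1197 ≈ -0.00083542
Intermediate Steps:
p(j, l) = 2*l*(3 + l) (p(j, l) = (2*l)*(3 + l) = 2*l*(3 + l))
B(G) = 0 (B(G) = 0*(-5) = 0)
1/(B(-p(-1, -5)*(3 - 3)) + A) = 1/(0 - 1197) = 1/(-1197) = -1/1197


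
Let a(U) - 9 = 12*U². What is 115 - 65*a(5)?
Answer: -19970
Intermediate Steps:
a(U) = 9 + 12*U²
115 - 65*a(5) = 115 - 65*(9 + 12*5²) = 115 - 65*(9 + 12*25) = 115 - 65*(9 + 300) = 115 - 65*309 = 115 - 20085 = -19970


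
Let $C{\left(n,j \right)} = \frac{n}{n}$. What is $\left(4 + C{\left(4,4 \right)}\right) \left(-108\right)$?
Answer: $-540$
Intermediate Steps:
$C{\left(n,j \right)} = 1$
$\left(4 + C{\left(4,4 \right)}\right) \left(-108\right) = \left(4 + 1\right) \left(-108\right) = 5 \left(-108\right) = -540$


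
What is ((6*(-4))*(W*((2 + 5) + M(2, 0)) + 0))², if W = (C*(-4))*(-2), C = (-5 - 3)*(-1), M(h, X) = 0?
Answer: 115605504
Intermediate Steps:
C = 8 (C = -8*(-1) = 8)
W = 64 (W = (8*(-4))*(-2) = -32*(-2) = 64)
((6*(-4))*(W*((2 + 5) + M(2, 0)) + 0))² = ((6*(-4))*(64*((2 + 5) + 0) + 0))² = (-24*(64*(7 + 0) + 0))² = (-24*(64*7 + 0))² = (-24*(448 + 0))² = (-24*448)² = (-10752)² = 115605504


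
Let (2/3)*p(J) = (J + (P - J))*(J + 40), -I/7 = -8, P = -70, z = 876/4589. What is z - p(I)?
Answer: 46257996/4589 ≈ 10080.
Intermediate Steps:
z = 876/4589 (z = 876*(1/4589) = 876/4589 ≈ 0.19089)
I = 56 (I = -7*(-8) = 56)
p(J) = -4200 - 105*J (p(J) = 3*((J + (-70 - J))*(J + 40))/2 = 3*(-70*(40 + J))/2 = 3*(-2800 - 70*J)/2 = -4200 - 105*J)
z - p(I) = 876/4589 - (-4200 - 105*56) = 876/4589 - (-4200 - 5880) = 876/4589 - 1*(-10080) = 876/4589 + 10080 = 46257996/4589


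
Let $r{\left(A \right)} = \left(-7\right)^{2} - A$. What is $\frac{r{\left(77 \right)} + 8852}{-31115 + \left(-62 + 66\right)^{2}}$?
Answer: $- \frac{8824}{31099} \approx -0.28374$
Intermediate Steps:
$r{\left(A \right)} = 49 - A$
$\frac{r{\left(77 \right)} + 8852}{-31115 + \left(-62 + 66\right)^{2}} = \frac{\left(49 - 77\right) + 8852}{-31115 + \left(-62 + 66\right)^{2}} = \frac{\left(49 - 77\right) + 8852}{-31115 + 4^{2}} = \frac{-28 + 8852}{-31115 + 16} = \frac{8824}{-31099} = 8824 \left(- \frac{1}{31099}\right) = - \frac{8824}{31099}$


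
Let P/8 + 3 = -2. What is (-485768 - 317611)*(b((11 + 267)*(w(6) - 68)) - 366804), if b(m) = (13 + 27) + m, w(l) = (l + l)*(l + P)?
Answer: 400960031868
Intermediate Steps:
P = -40 (P = -24 + 8*(-2) = -24 - 16 = -40)
w(l) = 2*l*(-40 + l) (w(l) = (l + l)*(l - 40) = (2*l)*(-40 + l) = 2*l*(-40 + l))
b(m) = 40 + m
(-485768 - 317611)*(b((11 + 267)*(w(6) - 68)) - 366804) = (-485768 - 317611)*((40 + (11 + 267)*(2*6*(-40 + 6) - 68)) - 366804) = -803379*((40 + 278*(2*6*(-34) - 68)) - 366804) = -803379*((40 + 278*(-408 - 68)) - 366804) = -803379*((40 + 278*(-476)) - 366804) = -803379*((40 - 132328) - 366804) = -803379*(-132288 - 366804) = -803379*(-499092) = 400960031868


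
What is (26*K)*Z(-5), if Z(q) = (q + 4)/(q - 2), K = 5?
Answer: 130/7 ≈ 18.571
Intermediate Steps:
Z(q) = (4 + q)/(-2 + q)
(26*K)*Z(-5) = (26*5)*((4 - 5)/(-2 - 5)) = 130*(-1/(-7)) = 130*(-⅐*(-1)) = 130*(⅐) = 130/7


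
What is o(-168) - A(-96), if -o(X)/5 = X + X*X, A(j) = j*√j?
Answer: -140280 + 384*I*√6 ≈ -1.4028e+5 + 940.6*I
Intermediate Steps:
A(j) = j^(3/2)
o(X) = -5*X - 5*X² (o(X) = -5*(X + X*X) = -5*(X + X²) = -5*X - 5*X²)
o(-168) - A(-96) = -5*(-168)*(1 - 168) - (-96)^(3/2) = -5*(-168)*(-167) - (-384)*I*√6 = -140280 + 384*I*√6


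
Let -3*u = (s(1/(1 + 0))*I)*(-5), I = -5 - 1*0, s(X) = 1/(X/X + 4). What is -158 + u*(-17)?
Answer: -389/3 ≈ -129.67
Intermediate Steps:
s(X) = ⅕ (s(X) = 1/(1 + 4) = 1/5 = ⅕)
I = -5 (I = -5 + 0 = -5)
u = -5/3 (u = -(⅕)*(-5)*(-5)/3 = -(-1)*(-5)/3 = -⅓*5 = -5/3 ≈ -1.6667)
-158 + u*(-17) = -158 - 5/3*(-17) = -158 + 85/3 = -389/3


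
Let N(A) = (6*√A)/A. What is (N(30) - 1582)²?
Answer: (7910 - √30)²/25 ≈ 2.4993e+6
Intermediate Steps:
N(A) = 6/√A
(N(30) - 1582)² = (6/√30 - 1582)² = (6*(√30/30) - 1582)² = (√30/5 - 1582)² = (-1582 + √30/5)²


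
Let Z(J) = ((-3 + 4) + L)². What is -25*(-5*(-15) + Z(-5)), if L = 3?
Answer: -2275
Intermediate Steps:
Z(J) = 16 (Z(J) = ((-3 + 4) + 3)² = (1 + 3)² = 4² = 16)
-25*(-5*(-15) + Z(-5)) = -25*(-5*(-15) + 16) = -25*(75 + 16) = -25*91 = -2275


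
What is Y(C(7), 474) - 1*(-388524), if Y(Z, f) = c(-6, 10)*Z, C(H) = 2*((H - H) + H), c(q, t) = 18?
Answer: 388776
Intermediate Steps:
C(H) = 2*H (C(H) = 2*(0 + H) = 2*H)
Y(Z, f) = 18*Z
Y(C(7), 474) - 1*(-388524) = 18*(2*7) - 1*(-388524) = 18*14 + 388524 = 252 + 388524 = 388776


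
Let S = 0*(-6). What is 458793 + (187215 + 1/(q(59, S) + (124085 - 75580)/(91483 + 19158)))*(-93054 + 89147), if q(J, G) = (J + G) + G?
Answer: -4807228907215075/6576324 ≈ -7.3099e+8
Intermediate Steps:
S = 0
q(J, G) = J + 2*G (q(J, G) = (G + J) + G = J + 2*G)
458793 + (187215 + 1/(q(59, S) + (124085 - 75580)/(91483 + 19158)))*(-93054 + 89147) = 458793 + (187215 + 1/((59 + 2*0) + (124085 - 75580)/(91483 + 19158)))*(-93054 + 89147) = 458793 + (187215 + 1/((59 + 0) + 48505/110641))*(-3907) = 458793 + (187215 + 1/(59 + 48505*(1/110641)))*(-3907) = 458793 + (187215 + 1/(59 + 48505/110641))*(-3907) = 458793 + (187215 + 1/(6576324/110641))*(-3907) = 458793 + (187215 + 110641/6576324)*(-3907) = 458793 + (1231186608301/6576324)*(-3907) = 458793 - 4810246078632007/6576324 = -4807228907215075/6576324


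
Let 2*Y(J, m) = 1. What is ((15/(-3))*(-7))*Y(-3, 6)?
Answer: 35/2 ≈ 17.500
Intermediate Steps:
Y(J, m) = ½ (Y(J, m) = (½)*1 = ½)
((15/(-3))*(-7))*Y(-3, 6) = ((15/(-3))*(-7))*(½) = ((15*(-⅓))*(-7))*(½) = -5*(-7)*(½) = 35*(½) = 35/2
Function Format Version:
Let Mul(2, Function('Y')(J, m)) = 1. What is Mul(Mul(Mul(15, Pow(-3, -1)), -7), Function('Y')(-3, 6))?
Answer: Rational(35, 2) ≈ 17.500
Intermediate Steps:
Function('Y')(J, m) = Rational(1, 2) (Function('Y')(J, m) = Mul(Rational(1, 2), 1) = Rational(1, 2))
Mul(Mul(Mul(15, Pow(-3, -1)), -7), Function('Y')(-3, 6)) = Mul(Mul(Mul(15, Pow(-3, -1)), -7), Rational(1, 2)) = Mul(Mul(Mul(15, Rational(-1, 3)), -7), Rational(1, 2)) = Mul(Mul(-5, -7), Rational(1, 2)) = Mul(35, Rational(1, 2)) = Rational(35, 2)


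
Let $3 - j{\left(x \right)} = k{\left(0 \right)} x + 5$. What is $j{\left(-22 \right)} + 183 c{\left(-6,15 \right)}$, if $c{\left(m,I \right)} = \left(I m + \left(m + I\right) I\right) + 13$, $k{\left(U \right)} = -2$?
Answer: $10568$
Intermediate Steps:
$c{\left(m,I \right)} = 13 + I m + I \left(I + m\right)$ ($c{\left(m,I \right)} = \left(I m + \left(I + m\right) I\right) + 13 = \left(I m + I \left(I + m\right)\right) + 13 = 13 + I m + I \left(I + m\right)$)
$j{\left(x \right)} = -2 + 2 x$ ($j{\left(x \right)} = 3 - \left(- 2 x + 5\right) = 3 - \left(5 - 2 x\right) = 3 + \left(-5 + 2 x\right) = -2 + 2 x$)
$j{\left(-22 \right)} + 183 c{\left(-6,15 \right)} = \left(-2 + 2 \left(-22\right)\right) + 183 \left(13 + 15^{2} + 2 \cdot 15 \left(-6\right)\right) = \left(-2 - 44\right) + 183 \left(13 + 225 - 180\right) = -46 + 183 \cdot 58 = -46 + 10614 = 10568$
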